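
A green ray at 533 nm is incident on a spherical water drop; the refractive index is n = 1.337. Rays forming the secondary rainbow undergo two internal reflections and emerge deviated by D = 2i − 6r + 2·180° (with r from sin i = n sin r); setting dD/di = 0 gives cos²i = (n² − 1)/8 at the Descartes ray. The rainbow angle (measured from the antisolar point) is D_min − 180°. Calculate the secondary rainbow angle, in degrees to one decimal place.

51.9°

cos²i = (1.78757 − 1)/8 = 0.09845; i = arccos(0.31376) = 71.714°.
sin r = sin 71.714°/1.337 = 0.71017; r = 45.249°.
D_min = 2·71.714° − 6·45.249° + 360° = 231.934°.
Rainbow angle = D_min − 180° = 51.934°.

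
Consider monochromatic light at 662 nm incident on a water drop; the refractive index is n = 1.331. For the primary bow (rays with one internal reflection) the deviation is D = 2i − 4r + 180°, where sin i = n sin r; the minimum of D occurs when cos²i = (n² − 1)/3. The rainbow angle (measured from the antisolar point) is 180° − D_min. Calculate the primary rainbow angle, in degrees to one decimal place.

42.4°

cos²i = (1.77156 − 1)/3 = 0.25719; i = arccos(0.50714) = 59.527°.
sin r = sin 59.527°/1.331 = 0.64753; r = 40.356°.
D_min = 2·59.527° − 4·40.356° + 180° = 137.630°.
Rainbow angle = 180° − D_min = 42.370°.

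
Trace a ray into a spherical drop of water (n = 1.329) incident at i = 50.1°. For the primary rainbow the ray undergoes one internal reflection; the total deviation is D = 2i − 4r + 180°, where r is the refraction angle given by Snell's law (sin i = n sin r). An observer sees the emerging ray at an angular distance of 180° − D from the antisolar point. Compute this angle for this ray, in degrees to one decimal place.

sin r = sin 50.1° / 1.329 = 0.7672/1.329 = 0.5772; r = 35.26°.
D = 2·50.1° − 4·35.26° + 180° = 100.20° − 141.03° + 180° = 139.17°.
Angle from antisolar point = 180° − D = 40.83°.

40.8°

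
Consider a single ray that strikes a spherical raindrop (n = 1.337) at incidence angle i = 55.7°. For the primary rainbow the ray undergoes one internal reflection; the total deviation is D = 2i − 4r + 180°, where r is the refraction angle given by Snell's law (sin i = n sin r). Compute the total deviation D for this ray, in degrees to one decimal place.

sin r = sin 55.7° / 1.337 = 0.8261/1.337 = 0.6179; r = 38.16°.
D = 2·55.7° − 4·38.16° + 180° = 111.40° − 152.64° + 180° = 138.76°.

138.8°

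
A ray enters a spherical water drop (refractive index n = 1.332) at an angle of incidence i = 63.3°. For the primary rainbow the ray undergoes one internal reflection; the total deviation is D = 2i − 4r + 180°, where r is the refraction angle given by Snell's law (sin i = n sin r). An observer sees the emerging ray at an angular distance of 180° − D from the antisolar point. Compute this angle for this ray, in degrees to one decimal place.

41.9°

sin r = sin 63.3° / 1.332 = 0.8934/1.332 = 0.6707; r = 42.12°.
D = 2·63.3° − 4·42.12° + 180° = 126.60° − 168.48° + 180° = 138.12°.
Angle from antisolar point = 180° − D = 41.88°.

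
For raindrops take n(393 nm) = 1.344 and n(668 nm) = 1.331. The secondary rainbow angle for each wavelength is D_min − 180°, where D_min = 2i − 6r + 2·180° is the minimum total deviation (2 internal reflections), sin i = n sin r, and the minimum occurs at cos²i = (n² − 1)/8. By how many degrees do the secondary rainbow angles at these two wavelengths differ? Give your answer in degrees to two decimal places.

3.37°

At 393 nm (n = 1.344): cos²i = 0.10079 → i = 71.490°, r = 44.874°, D_min = 233.733°, rainbow angle = 53.733°.
At 668 nm (n = 1.331): cos²i = 0.09645 → i = 71.907°, r = 45.575°, D_min = 230.365°, rainbow angle = 50.365°.
Angular width = |53.733° − 50.365°| = 3.368°.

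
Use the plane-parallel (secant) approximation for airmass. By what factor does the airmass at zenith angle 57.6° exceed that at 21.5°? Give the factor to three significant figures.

1.74

X(57.6°)/X(21.5°) = sec 57.6° / sec 21.5° = cos 21.5° / cos 57.6° = 0.9304/0.5358 = 1.7364.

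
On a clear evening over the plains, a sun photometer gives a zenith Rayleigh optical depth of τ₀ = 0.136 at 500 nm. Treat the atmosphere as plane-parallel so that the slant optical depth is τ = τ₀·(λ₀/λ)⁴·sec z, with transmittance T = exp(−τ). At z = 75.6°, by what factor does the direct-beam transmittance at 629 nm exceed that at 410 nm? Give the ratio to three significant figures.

Airmass: sec 75.6° = 4.0211.
τ(629 nm) = 0.136 × (500/629)⁴ × 4.0211 = 0.136 × 0.3993 × 4.0211 = 0.2184.
τ(410 nm) = 0.136 × (500/410)⁴ × 4.0211 = 0.136 × 2.2118 × 4.0211 = 1.2096.
T(629)/T(410) = exp(τ_B − τ_A) = exp(0.9912) = 2.6945.

2.69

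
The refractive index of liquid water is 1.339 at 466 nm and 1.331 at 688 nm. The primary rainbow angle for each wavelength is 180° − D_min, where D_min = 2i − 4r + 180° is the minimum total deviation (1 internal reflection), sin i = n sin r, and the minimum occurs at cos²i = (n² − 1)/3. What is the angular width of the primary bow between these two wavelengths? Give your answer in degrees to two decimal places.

At 466 nm (n = 1.339): cos²i = 0.26431 → i = 59.062°, r = 39.834°, D_min = 138.786°, rainbow angle = 41.214°.
At 688 nm (n = 1.331): cos²i = 0.25719 → i = 59.527°, r = 40.356°, D_min = 137.630°, rainbow angle = 42.370°.
Angular width = |41.214° − 42.370°| = 1.156°.

1.16°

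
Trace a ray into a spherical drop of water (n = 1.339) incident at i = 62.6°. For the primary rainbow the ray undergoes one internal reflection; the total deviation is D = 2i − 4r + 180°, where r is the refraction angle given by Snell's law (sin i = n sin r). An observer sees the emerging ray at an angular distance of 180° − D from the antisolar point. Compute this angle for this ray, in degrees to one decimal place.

40.9°

sin r = sin 62.6° / 1.339 = 0.8878/1.339 = 0.6630; r = 41.53°.
D = 2·62.6° − 4·41.53° + 180° = 125.20° − 166.13° + 180° = 139.07°.
Angle from antisolar point = 180° − D = 40.93°.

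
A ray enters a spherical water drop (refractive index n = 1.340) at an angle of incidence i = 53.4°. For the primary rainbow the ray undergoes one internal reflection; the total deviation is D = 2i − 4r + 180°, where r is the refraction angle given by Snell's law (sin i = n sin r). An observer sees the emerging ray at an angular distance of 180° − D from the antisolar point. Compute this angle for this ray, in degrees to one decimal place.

sin r = sin 53.4° / 1.340 = 0.8028/1.340 = 0.5991; r = 36.81°.
D = 2·53.4° − 4·36.81° + 180° = 106.80° − 147.23° + 180° = 139.57°.
Angle from antisolar point = 180° − D = 40.43°.

40.4°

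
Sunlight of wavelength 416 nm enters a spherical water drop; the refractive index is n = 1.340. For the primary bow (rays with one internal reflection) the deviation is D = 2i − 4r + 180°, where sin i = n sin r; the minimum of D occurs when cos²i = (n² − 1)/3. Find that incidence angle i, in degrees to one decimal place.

59.0°

cos²i = (1.340² − 1)/3 = (1.79560 − 1)/3 = 0.26520.
cos i = 0.51498, so i = 59.004°.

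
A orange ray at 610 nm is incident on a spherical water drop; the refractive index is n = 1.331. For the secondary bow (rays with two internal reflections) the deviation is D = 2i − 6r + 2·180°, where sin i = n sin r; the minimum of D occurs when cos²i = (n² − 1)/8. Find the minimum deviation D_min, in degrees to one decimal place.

230.4°

cos²i = (1.77156 − 1)/8 = 0.09645; i = arccos(0.31056) = 71.907°.
sin r = sin 71.907°/1.331 = 0.71417; r = 45.575°.
D_min = 2·71.907° − 6·45.575° + 360° = 230.365°.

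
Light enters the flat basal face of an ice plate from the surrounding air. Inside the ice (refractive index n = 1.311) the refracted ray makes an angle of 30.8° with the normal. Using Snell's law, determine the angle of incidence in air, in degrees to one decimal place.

Snell: sin θ_i = n · sin θ_r = 1.311 × sin 30.8° = 1.311 × 0.5120 = 0.6713.
θ_i = arcsin(0.6713) = 42.17°.

42.2°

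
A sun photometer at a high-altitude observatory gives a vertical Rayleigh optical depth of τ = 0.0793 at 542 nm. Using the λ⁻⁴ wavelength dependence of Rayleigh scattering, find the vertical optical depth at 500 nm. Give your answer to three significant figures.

0.109

τ(500 nm) = τ(542 nm) × (542/500)⁴ = 0.0793 × (1.0840)⁴ = 0.0793 × 1.3808 = 0.1095.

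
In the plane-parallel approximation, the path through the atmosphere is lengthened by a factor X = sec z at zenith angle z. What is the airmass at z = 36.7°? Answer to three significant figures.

X = sec z = 1/cos 36.7° = 1/0.8018 = 1.2472.

1.25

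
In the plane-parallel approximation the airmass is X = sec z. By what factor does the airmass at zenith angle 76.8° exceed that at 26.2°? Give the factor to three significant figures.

3.93

X(76.8°)/X(26.2°) = sec 76.8° / sec 26.2° = cos 26.2° / cos 76.8° = 0.8973/0.2284 = 3.9293.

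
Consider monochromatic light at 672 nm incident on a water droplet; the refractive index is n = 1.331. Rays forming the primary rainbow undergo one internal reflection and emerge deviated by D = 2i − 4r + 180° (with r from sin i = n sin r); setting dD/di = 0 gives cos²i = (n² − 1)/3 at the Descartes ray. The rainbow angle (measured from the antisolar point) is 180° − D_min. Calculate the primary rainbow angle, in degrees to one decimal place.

42.4°

cos²i = (1.77156 − 1)/3 = 0.25719; i = arccos(0.50714) = 59.527°.
sin r = sin 59.527°/1.331 = 0.64753; r = 40.356°.
D_min = 2·59.527° − 4·40.356° + 180° = 137.630°.
Rainbow angle = 180° − D_min = 42.370°.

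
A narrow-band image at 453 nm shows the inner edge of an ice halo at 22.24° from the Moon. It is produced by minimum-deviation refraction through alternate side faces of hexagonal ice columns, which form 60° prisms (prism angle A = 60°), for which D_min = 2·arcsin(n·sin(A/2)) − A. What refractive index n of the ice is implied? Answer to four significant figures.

1.315

Rearranging: n = sin((D_min + A)/2) / sin(A/2).
(D_min + A)/2 = (22.24° + 60°)/2 = 41.120°.
n = sin 41.120° / sin 30° = 0.6576 / 0.5000 = 1.3153.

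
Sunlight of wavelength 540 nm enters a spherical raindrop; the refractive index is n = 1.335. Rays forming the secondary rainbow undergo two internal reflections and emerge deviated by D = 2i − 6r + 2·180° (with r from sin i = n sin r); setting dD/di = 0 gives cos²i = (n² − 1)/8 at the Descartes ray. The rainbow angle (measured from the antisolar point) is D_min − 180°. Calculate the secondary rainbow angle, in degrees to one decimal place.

51.4°

cos²i = (1.78222 − 1)/8 = 0.09778; i = arccos(0.31269) = 71.778°.
sin r = sin 71.778°/1.335 = 0.71150; r = 45.357°.
D_min = 2·71.778° − 6·45.357° + 360° = 231.414°.
Rainbow angle = D_min − 180° = 51.414°.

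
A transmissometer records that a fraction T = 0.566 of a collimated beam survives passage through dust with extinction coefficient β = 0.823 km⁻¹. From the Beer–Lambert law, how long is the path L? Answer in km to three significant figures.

Beer–Lambert: T = exp(−βL) ⇒ L = −ln(T)/β = −ln(0.566)/0.823 = 0.5692/0.823 = 0.6916 km.

0.692 km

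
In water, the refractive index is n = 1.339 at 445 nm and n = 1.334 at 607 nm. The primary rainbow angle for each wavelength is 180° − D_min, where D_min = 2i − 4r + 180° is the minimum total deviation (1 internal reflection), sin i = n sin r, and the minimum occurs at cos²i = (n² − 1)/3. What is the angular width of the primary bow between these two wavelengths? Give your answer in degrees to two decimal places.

At 445 nm (n = 1.339): cos²i = 0.26431 → i = 59.062°, r = 39.834°, D_min = 138.786°, rainbow angle = 41.214°.
At 607 nm (n = 1.334): cos²i = 0.25985 → i = 59.352°, r = 40.159°, D_min = 138.067°, rainbow angle = 41.933°.
Angular width = |41.214° − 41.933°| = 0.719°.

0.72°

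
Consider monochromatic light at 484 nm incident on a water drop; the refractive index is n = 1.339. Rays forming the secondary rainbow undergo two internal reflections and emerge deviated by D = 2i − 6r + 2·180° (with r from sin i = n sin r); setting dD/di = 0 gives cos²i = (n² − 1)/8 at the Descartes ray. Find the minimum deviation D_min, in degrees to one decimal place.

cos²i = (1.79292 − 1)/8 = 0.09912; i = arccos(0.31483) = 71.650°.
sin r = sin 71.650°/1.339 = 0.70885; r = 45.141°.
D_min = 2·71.650° − 6·45.141° + 360° = 232.451°.

232.5°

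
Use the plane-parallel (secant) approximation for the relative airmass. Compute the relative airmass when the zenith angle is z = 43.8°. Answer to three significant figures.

X = sec z = 1/cos 43.8° = 1/0.7218 = 1.3855.

1.39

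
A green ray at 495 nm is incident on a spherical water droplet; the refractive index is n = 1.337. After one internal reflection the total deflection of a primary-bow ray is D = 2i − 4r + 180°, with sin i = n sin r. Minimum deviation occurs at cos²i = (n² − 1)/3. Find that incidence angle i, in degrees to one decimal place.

cos²i = (1.337² − 1)/3 = (1.78757 − 1)/3 = 0.26252.
cos i = 0.51237, so i = 59.178°.

59.2°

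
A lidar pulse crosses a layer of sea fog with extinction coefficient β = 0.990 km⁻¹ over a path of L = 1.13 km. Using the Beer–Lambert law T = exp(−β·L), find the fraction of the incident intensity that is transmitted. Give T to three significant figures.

τ = β·L = 0.990 × 1.13 = 1.1187.
T = exp(−1.1187) = 0.3267.

0.327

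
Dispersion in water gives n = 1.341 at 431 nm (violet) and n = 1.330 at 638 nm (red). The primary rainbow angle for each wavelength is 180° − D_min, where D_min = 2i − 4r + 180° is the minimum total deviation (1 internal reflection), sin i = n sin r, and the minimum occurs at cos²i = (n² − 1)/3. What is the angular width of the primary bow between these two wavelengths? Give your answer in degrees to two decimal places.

At 431 nm (n = 1.341): cos²i = 0.26609 → i = 58.946°, r = 39.705°, D_min = 139.071°, rainbow angle = 40.929°.
At 638 nm (n = 1.330): cos²i = 0.25630 → i = 59.585°, r = 40.422°, D_min = 137.484°, rainbow angle = 42.516°.
Angular width = |40.929° − 42.516°| = 1.588°.

1.59°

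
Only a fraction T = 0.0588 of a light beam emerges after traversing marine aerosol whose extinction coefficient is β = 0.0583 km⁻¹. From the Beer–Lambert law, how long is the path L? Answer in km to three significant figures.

Beer–Lambert: T = exp(−βL) ⇒ L = −ln(T)/β = −ln(0.0588)/0.0583 = 2.8336/0.0583 = 48.6 km.

48.6 km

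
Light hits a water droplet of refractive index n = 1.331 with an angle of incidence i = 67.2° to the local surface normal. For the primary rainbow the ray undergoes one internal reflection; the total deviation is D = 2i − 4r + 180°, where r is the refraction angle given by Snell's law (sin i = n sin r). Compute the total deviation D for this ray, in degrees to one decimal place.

sin r = sin 67.2° / 1.331 = 0.9219/1.331 = 0.6926; r = 43.84°.
D = 2·67.2° − 4·43.84° + 180° = 134.40° − 175.35° + 180° = 139.05°.

139.1°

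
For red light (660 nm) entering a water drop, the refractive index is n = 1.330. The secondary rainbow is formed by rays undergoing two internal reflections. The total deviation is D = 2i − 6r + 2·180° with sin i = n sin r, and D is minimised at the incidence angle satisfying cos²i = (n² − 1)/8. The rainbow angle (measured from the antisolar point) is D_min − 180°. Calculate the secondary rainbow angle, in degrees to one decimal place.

cos²i = (1.76890 − 1)/8 = 0.09611; i = arccos(0.31002) = 71.940°.
sin r = sin 71.940°/1.330 = 0.71483; r = 45.630°.
D_min = 2·71.940° − 6·45.630° + 360° = 230.101°.
Rainbow angle = D_min − 180° = 50.101°.

50.1°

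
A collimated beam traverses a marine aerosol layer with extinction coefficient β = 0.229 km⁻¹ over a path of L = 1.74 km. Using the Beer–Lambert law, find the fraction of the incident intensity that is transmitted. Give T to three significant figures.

0.671

τ = β·L = 0.229 × 1.74 = 0.3985.
T = exp(−0.3985) = 0.6714.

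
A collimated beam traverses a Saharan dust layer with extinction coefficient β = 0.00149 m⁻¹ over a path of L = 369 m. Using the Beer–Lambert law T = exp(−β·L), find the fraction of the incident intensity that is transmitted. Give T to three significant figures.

τ = β·L = 0.00149 × 369 = 0.5498.
T = exp(−0.5498) = 0.5771.

0.577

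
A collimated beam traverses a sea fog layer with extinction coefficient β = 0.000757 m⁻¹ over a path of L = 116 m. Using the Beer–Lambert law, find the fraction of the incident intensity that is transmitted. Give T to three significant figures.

0.916

τ = β·L = 0.000757 × 116 = 0.0878.
T = exp(−0.0878) = 0.9159.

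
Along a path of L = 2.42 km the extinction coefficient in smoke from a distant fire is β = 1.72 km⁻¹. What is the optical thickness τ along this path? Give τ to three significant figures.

4.16

τ = β·L = 1.72 × 2.42 = 4.1624.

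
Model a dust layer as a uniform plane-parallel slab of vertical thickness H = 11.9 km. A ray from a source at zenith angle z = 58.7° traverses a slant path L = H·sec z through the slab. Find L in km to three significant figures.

22.9 km

sec z = 1/cos 58.7° = 1.9249.
L = 11.9 × 1.9249 = 22.906 km.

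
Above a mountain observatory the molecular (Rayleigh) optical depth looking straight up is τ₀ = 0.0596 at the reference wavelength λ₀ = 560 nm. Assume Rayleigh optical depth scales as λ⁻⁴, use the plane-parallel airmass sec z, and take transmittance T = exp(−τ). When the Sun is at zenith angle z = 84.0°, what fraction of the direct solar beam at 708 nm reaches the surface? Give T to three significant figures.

0.800

sec 84.0° = 9.5668.
τ = 0.0596 × (560/708)⁴ × 9.5668 = 0.0596 × 0.3914 × 9.5668 = 0.2232.
T = exp(−0.2232) = 0.8000.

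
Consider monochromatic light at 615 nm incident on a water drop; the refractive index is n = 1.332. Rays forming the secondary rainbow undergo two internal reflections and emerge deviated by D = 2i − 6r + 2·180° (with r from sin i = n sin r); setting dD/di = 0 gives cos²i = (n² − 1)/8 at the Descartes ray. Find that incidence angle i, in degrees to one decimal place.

71.9°

cos²i = (1.332² − 1)/8 = (1.77422 − 1)/8 = 0.09678.
cos i = 0.31109, so i = 71.875°.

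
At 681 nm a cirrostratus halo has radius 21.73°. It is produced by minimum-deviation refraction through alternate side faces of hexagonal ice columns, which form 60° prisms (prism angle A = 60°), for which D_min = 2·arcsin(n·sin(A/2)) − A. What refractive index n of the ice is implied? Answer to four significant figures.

1.309

Rearranging: n = sin((D_min + A)/2) / sin(A/2).
(D_min + A)/2 = (21.73° + 60°)/2 = 40.865°.
n = sin 40.865° / sin 30° = 0.6543 / 0.5000 = 1.3086.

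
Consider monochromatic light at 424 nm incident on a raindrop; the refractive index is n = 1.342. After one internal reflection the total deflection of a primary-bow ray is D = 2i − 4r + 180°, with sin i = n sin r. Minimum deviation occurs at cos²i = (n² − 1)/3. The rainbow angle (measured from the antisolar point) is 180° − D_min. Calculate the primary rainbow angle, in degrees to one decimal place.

cos²i = (1.80096 − 1)/3 = 0.26699; i = arccos(0.51671) = 58.888°.
sin r = sin 58.888°/1.342 = 0.63797; r = 39.641°.
D_min = 2·58.888° − 4·39.641° + 180° = 139.213°.
Rainbow angle = 180° − D_min = 40.787°.

40.8°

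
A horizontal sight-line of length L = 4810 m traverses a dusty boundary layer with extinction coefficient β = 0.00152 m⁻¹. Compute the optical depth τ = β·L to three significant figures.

7.31

τ = β·L = 0.00152 × 4810 = 7.3112.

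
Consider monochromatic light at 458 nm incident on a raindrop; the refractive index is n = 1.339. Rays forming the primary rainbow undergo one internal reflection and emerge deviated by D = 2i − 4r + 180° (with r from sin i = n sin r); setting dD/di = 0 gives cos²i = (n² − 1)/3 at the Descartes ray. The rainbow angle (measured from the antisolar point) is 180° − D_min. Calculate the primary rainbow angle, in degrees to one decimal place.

cos²i = (1.79292 − 1)/3 = 0.26431; i = arccos(0.51411) = 59.062°.
sin r = sin 59.062°/1.339 = 0.64057; r = 39.834°.
D_min = 2·59.062° − 4·39.834° + 180° = 138.786°.
Rainbow angle = 180° − D_min = 41.214°.

41.2°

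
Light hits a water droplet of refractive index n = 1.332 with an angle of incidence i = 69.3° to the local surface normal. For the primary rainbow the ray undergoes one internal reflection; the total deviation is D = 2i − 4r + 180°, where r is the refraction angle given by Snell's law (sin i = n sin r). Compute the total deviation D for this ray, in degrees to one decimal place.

140.2°

sin r = sin 69.3° / 1.332 = 0.9354/1.332 = 0.7023; r = 44.61°.
D = 2·69.3° − 4·44.61° + 180° = 138.60° − 178.44° + 180° = 140.16°.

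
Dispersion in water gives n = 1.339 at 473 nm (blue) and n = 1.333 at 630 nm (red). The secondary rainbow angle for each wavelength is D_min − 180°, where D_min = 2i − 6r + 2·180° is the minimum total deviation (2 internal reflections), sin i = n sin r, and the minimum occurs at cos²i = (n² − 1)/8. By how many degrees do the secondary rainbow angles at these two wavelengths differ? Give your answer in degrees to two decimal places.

At 473 nm (n = 1.339): cos²i = 0.09912 → i = 71.650°, r = 45.141°, D_min = 232.451°, rainbow angle = 52.451°.
At 630 nm (n = 1.333): cos²i = 0.09711 → i = 71.843°, r = 45.466°, D_min = 230.891°, rainbow angle = 50.891°.
Angular width = |52.451° − 50.891°| = 1.560°.

1.56°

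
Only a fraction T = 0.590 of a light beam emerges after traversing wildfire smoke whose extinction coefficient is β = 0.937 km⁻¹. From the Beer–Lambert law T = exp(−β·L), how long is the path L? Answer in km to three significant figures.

0.563 km

Beer–Lambert: T = exp(−βL) ⇒ L = −ln(T)/β = −ln(0.590)/0.937 = 0.5276/0.937 = 0.5631 km.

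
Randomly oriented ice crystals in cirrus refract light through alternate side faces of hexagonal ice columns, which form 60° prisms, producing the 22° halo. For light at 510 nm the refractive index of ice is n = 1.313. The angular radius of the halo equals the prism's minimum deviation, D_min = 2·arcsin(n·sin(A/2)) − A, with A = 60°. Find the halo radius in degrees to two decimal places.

22.07°

n·sin(A/2) = 1.313 × sin 30° = 1.313 × 0.5000 = 0.6565.
D_min = 2·arcsin(0.6565) − 60° = 2 × 41.033° − 60° = 22.067°.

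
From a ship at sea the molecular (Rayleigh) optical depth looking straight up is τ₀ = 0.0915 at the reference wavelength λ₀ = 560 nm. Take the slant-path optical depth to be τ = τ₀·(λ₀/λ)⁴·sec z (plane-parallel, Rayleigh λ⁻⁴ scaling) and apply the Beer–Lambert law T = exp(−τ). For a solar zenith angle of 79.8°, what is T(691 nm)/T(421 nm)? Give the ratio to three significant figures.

Airmass: sec 79.8° = 5.6470.
τ(691 nm) = 0.0915 × (560/691)⁴ × 5.6470 = 0.0915 × 0.4314 × 5.6470 = 0.2229.
τ(421 nm) = 0.0915 × (560/421)⁴ × 5.6470 = 0.0915 × 3.1306 × 5.6470 = 1.6176.
T(691)/T(421) = exp(τ_B − τ_A) = exp(1.3947) = 4.0337.

4.03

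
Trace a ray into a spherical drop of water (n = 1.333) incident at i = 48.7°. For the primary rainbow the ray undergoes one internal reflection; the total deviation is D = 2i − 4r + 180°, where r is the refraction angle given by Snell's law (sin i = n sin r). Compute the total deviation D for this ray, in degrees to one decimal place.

sin r = sin 48.7° / 1.333 = 0.7513/1.333 = 0.5636; r = 34.30°.
D = 2·48.7° − 4·34.30° + 180° = 97.40° − 137.22° + 180° = 140.18°.

140.2°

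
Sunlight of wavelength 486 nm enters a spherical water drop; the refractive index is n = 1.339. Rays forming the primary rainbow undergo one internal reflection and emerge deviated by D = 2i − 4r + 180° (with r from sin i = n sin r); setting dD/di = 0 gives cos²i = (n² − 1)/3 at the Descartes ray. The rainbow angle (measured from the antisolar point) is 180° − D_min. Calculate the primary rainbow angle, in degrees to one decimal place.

cos²i = (1.79292 − 1)/3 = 0.26431; i = arccos(0.51411) = 59.062°.
sin r = sin 59.062°/1.339 = 0.64057; r = 39.834°.
D_min = 2·59.062° − 4·39.834° + 180° = 138.786°.
Rainbow angle = 180° − D_min = 41.214°.

41.2°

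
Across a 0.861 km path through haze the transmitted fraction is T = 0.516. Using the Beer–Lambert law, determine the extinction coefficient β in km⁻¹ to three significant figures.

Beer–Lambert: T = exp(−βL) ⇒ β = −ln(T)/L = −ln(0.516)/0.861 = 0.6616/0.861 = 0.7685 km⁻¹.

0.768 km⁻¹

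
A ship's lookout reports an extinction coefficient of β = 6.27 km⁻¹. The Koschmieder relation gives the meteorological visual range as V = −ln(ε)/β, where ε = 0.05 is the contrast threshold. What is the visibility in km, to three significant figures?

V = −ln(0.05) / 6.27 = 2.996 / 6.27 = 0.4778 km.

0.478 km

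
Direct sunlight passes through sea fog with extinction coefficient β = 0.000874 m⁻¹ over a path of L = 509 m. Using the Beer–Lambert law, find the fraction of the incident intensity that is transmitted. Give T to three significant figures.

τ = β·L = 0.000874 × 509 = 0.4449.
T = exp(−0.4449) = 0.6409.

0.641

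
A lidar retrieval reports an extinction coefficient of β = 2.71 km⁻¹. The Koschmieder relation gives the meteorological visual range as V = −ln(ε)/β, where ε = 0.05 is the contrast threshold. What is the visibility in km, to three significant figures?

1.11 km

V = −ln(0.05) / 2.71 = 2.996 / 2.71 = 1.1054 km.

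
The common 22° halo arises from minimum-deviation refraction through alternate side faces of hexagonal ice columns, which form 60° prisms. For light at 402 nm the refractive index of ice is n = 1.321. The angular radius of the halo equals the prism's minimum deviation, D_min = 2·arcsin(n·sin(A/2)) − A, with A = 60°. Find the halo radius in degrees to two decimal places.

n·sin(A/2) = 1.321 × sin 30° = 1.321 × 0.5000 = 0.6605.
D_min = 2·arcsin(0.6605) − 60° = 2 × 41.338° − 60° = 22.676°.

22.68°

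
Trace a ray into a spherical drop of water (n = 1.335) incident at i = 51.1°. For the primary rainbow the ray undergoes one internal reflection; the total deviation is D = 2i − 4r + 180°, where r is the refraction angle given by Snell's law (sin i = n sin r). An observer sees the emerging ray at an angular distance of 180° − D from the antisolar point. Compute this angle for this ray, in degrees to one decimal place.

sin r = sin 51.1° / 1.335 = 0.7782/1.335 = 0.5830; r = 35.66°.
D = 2·51.1° − 4·35.66° + 180° = 102.20° − 142.63° + 180° = 139.57°.
Angle from antisolar point = 180° − D = 40.43°.

40.4°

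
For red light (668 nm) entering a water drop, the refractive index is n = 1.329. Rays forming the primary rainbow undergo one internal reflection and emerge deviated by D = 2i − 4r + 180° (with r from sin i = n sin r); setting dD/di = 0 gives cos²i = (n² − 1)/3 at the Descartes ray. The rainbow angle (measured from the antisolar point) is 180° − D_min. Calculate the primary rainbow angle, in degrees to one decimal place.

cos²i = (1.76624 − 1)/3 = 0.25541; i = arccos(0.50538) = 59.643°.
sin r = sin 59.643°/1.329 = 0.64928; r = 40.487°.
D_min = 2·59.643° − 4·40.487° + 180° = 137.337°.
Rainbow angle = 180° − D_min = 42.663°.

42.7°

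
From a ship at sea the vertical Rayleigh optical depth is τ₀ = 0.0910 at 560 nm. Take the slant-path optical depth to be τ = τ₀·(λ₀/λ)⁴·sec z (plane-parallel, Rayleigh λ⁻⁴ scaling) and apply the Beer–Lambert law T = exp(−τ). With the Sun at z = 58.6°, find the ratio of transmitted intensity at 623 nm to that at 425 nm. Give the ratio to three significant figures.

1.51

Airmass: sec 58.6° = 1.9194.
τ(623 nm) = 0.0910 × (560/623)⁴ × 1.9194 = 0.0910 × 0.6528 × 1.9194 = 0.1140.
τ(425 nm) = 0.0910 × (560/425)⁴ × 1.9194 = 0.0910 × 3.0144 × 1.9194 = 0.5265.
T(623)/T(425) = exp(τ_B − τ_A) = exp(0.4125) = 1.5105.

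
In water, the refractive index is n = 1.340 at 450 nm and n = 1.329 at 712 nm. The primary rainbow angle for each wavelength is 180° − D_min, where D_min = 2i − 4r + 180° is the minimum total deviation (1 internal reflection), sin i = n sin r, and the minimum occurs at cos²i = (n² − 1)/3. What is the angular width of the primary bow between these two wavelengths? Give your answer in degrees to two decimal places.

At 450 nm (n = 1.340): cos²i = 0.26520 → i = 59.004°, r = 39.770°, D_min = 138.929°, rainbow angle = 41.071°.
At 712 nm (n = 1.329): cos²i = 0.25541 → i = 59.643°, r = 40.487°, D_min = 137.337°, rainbow angle = 42.663°.
Angular width = |41.071° − 42.663°| = 1.592°.

1.59°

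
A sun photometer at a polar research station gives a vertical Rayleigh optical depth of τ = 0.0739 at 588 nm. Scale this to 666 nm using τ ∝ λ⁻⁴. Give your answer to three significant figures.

τ(666 nm) = τ(588 nm) × (588/666)⁴ = 0.0739 × (0.8829)⁴ = 0.0739 × 0.6076 = 0.0449.

0.0449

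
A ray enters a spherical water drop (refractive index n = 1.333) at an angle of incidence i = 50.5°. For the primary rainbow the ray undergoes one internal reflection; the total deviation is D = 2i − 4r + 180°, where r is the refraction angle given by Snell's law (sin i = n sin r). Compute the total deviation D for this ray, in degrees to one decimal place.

sin r = sin 50.5° / 1.333 = 0.7716/1.333 = 0.5789; r = 35.37°.
D = 2·50.5° − 4·35.37° + 180° = 101.00° − 141.48° + 180° = 139.52°.

139.5°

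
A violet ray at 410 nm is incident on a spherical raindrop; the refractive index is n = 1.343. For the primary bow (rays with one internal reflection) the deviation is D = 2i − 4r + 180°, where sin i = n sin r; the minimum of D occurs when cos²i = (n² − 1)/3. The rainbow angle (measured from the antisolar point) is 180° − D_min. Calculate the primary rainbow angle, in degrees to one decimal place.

40.6°

cos²i = (1.80365 − 1)/3 = 0.26788; i = arccos(0.51757) = 58.830°.
sin r = sin 58.830°/1.343 = 0.63711; r = 39.577°.
D_min = 2·58.830° − 4·39.577° + 180° = 139.354°.
Rainbow angle = 180° − D_min = 40.646°.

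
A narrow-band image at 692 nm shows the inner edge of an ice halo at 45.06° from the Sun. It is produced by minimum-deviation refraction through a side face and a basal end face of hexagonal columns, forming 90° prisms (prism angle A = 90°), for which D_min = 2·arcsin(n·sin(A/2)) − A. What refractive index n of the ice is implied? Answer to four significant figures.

1.307

Rearranging: n = sin((D_min + A)/2) / sin(A/2).
(D_min + A)/2 = (45.06° + 90°)/2 = 67.530°.
n = sin 67.530° / sin 45° = 0.9241 / 0.7071 = 1.3068.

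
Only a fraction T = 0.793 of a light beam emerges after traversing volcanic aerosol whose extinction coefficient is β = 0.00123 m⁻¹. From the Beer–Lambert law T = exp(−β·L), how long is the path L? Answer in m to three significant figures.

189 m

Beer–Lambert: T = exp(−βL) ⇒ L = −ln(T)/β = −ln(0.793)/0.00123 = 0.2319/0.00123 = 188.6 m.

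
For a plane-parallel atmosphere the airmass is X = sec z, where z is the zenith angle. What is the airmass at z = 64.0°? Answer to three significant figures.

X = sec z = 1/cos 64.0° = 1/0.4384 = 2.2812.

2.28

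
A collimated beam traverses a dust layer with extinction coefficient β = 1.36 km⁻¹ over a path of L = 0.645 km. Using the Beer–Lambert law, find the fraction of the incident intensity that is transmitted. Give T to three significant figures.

τ = β·L = 1.36 × 0.645 = 0.8772.
T = exp(−0.8772) = 0.4159.

0.416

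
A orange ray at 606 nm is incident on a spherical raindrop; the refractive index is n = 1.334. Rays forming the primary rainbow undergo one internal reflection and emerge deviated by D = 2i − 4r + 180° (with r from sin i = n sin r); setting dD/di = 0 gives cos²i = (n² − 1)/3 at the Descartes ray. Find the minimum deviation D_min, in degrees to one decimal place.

138.1°

cos²i = (1.77956 − 1)/3 = 0.25985; i = arccos(0.50976) = 59.352°.
sin r = sin 59.352°/1.334 = 0.64492; r = 40.159°.
D_min = 2·59.352° − 4·40.159° + 180° = 138.067°.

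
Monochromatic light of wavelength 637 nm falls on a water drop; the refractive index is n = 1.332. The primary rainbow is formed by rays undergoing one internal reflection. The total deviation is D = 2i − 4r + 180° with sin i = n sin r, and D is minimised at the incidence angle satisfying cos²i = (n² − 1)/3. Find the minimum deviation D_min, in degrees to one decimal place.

137.8°

cos²i = (1.77422 − 1)/3 = 0.25807; i = arccos(0.50801) = 59.469°.
sin r = sin 59.469°/1.332 = 0.64666; r = 40.290°.
D_min = 2·59.469° − 4·40.290° + 180° = 137.776°.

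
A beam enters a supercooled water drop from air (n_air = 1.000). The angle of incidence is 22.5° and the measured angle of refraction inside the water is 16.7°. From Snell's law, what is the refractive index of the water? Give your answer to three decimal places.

n = sin θ_i / sin θ_r = sin 22.5° / sin 16.7° = 0.3827 / 0.2874 = 1.3317.

1.332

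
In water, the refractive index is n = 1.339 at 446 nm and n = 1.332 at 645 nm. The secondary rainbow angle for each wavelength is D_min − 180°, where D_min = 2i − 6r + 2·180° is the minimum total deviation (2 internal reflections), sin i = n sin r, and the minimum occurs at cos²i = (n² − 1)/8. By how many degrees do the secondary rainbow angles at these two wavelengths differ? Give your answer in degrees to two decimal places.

At 446 nm (n = 1.339): cos²i = 0.09912 → i = 71.650°, r = 45.141°, D_min = 232.451°, rainbow angle = 52.451°.
At 645 nm (n = 1.332): cos²i = 0.09678 → i = 71.875°, r = 45.520°, D_min = 230.628°, rainbow angle = 50.628°.
Angular width = |52.451° − 50.628°| = 1.823°.

1.82°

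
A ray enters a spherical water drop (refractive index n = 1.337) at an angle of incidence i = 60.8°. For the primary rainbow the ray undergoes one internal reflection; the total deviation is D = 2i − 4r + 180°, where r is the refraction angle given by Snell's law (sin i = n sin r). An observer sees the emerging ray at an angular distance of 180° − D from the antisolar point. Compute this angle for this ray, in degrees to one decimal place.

sin r = sin 60.8° / 1.337 = 0.8729/1.337 = 0.6529; r = 40.76°.
D = 2·60.8° − 4·40.76° + 180° = 121.60° − 163.04° + 180° = 138.56°.
Angle from antisolar point = 180° − D = 41.44°.

41.4°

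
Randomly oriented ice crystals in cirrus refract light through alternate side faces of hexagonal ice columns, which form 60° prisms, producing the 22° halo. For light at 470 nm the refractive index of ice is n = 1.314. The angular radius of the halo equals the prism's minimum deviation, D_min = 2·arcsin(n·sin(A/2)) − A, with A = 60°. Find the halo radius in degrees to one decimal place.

n·sin(A/2) = 1.314 × sin 30° = 1.314 × 0.5000 = 0.6570.
D_min = 2·arcsin(0.6570) − 60° = 2 × 41.071° − 60° = 22.143°.

22.1°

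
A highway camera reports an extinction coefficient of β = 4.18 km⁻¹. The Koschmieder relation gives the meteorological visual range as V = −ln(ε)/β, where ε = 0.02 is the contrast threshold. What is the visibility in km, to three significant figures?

0.936 km

V = −ln(0.02) / 4.18 = 3.912 / 4.18 = 0.9359 km.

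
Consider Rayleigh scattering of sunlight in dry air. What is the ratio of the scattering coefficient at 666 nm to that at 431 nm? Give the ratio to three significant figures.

Rayleigh scattering ∝ λ⁻⁴, so the ratio of coefficients is the inverse fourth power of the wavelength ratio.
σ(666)/σ(431) = (431/666)⁴ = (0.6471)⁴ = 0.1754.

0.175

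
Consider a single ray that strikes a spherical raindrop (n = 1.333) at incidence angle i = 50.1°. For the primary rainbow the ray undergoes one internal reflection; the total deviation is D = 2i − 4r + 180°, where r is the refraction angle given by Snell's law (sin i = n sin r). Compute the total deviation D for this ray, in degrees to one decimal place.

sin r = sin 50.1° / 1.333 = 0.7672/1.333 = 0.5755; r = 35.14°.
D = 2·50.1° − 4·35.14° + 180° = 100.20° − 140.54° + 180° = 139.66°.

139.7°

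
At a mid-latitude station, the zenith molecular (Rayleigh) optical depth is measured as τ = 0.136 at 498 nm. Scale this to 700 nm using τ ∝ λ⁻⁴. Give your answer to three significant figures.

0.0348

τ(700 nm) = τ(498 nm) × (498/700)⁴ = 0.136 × (0.7114)⁴ = 0.136 × 0.2562 = 0.0348.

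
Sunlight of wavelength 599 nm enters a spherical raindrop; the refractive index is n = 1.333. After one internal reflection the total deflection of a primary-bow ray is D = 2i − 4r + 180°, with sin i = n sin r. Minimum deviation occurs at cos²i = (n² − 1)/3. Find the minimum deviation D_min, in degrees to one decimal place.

137.9°

cos²i = (1.77689 − 1)/3 = 0.25896; i = arccos(0.50888) = 59.410°.
sin r = sin 59.410°/1.333 = 0.64579; r = 40.225°.
D_min = 2·59.410° − 4·40.225° + 180° = 137.922°.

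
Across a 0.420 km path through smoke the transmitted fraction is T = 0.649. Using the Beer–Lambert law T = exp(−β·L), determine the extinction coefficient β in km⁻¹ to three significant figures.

1.03 km⁻¹

Beer–Lambert: T = exp(−βL) ⇒ β = −ln(T)/L = −ln(0.649)/0.420 = 0.4323/0.420 = 1.029 km⁻¹.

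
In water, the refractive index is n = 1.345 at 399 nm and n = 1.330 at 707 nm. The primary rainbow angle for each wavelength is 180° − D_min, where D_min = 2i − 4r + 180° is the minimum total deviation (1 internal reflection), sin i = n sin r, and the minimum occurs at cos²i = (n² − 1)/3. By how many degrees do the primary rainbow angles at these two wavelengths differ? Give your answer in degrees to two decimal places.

2.15°

At 399 nm (n = 1.345): cos²i = 0.26967 → i = 58.715°, r = 39.448°, D_min = 139.635°, rainbow angle = 40.365°.
At 707 nm (n = 1.330): cos²i = 0.25630 → i = 59.585°, r = 40.422°, D_min = 137.484°, rainbow angle = 42.516°.
Angular width = |40.365° − 42.516°| = 2.152°.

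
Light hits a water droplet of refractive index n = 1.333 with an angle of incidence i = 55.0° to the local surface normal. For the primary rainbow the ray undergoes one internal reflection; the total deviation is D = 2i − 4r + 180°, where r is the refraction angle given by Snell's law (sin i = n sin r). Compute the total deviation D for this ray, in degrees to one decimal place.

sin r = sin 55.0° / 1.333 = 0.8192/1.333 = 0.6145; r = 37.92°.
D = 2·55.0° − 4·37.92° + 180° = 110.00° − 151.67° + 180° = 138.33°.

138.3°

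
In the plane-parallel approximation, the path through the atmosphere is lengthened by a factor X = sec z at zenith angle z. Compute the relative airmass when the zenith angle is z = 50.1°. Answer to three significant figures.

1.56

X = sec z = 1/cos 50.1° = 1/0.6414 = 1.5590.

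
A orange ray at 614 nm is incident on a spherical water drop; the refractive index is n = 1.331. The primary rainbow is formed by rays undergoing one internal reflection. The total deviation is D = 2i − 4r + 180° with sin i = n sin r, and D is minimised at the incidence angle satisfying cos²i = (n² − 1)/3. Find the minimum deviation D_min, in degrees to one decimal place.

137.6°

cos²i = (1.77156 − 1)/3 = 0.25719; i = arccos(0.50714) = 59.527°.
sin r = sin 59.527°/1.331 = 0.64753; r = 40.356°.
D_min = 2·59.527° − 4·40.356° + 180° = 137.630°.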